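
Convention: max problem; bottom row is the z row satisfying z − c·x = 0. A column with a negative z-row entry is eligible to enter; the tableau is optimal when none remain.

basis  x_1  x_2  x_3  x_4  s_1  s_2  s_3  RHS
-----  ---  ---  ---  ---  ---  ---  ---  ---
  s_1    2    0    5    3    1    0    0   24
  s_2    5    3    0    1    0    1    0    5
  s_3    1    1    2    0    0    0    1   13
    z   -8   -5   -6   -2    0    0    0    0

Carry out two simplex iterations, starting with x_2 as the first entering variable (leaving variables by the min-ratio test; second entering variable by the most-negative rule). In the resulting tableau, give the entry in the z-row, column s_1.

Ratio test on column x_2 — row 1: entry 0 ≤ 0; row 2: 5/3 = 5/3; row 3: 13/1 = 13. Minimum is 5/3 at row 2 (s_2 leaves); pivot element 3.
Divide row 2 by 3; eliminate column x_2 from the other rows.
Second iteration: most negative z-row entry is -6 in column x_3, so x_3 enters.
Ratio test on column x_3 — row 1: 24/5 = 24/5; row 2: entry 0 ≤ 0; row 3: (34/3)/2 = 17/3. Minimum is 24/5 at row 1 (s_1 leaves); pivot element 5.
Divide row 1 by 5; eliminate column x_3 from the other rows.
After both pivots, the entry at the z-row, column s_1 is 6/5.

6/5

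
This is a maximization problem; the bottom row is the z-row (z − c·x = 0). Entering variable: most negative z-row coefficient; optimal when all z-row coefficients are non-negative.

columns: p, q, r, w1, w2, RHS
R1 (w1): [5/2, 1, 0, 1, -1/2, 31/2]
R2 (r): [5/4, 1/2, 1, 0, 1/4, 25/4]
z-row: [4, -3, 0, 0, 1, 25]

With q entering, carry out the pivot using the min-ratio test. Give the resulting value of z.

Ratio test on column q — row 1: (31/2)/1 = 31/2; row 2: (25/4)/(1/2) = 25/2. Minimum is 25/2 at row 2 (r leaves); pivot element 1/2.
Pivot on row 2; the z-row RHS becomes 25 − (-3)·(25/2) = 125/2.

125/2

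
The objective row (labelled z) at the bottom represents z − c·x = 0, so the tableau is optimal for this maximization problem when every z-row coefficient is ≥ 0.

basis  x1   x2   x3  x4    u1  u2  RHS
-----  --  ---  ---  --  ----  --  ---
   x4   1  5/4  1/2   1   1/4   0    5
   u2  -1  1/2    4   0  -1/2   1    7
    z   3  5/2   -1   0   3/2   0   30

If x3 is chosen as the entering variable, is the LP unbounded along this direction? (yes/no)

no

Column x3 has positive entries in row(s) 1, 2, so the ratio test bounds it — not unbounded.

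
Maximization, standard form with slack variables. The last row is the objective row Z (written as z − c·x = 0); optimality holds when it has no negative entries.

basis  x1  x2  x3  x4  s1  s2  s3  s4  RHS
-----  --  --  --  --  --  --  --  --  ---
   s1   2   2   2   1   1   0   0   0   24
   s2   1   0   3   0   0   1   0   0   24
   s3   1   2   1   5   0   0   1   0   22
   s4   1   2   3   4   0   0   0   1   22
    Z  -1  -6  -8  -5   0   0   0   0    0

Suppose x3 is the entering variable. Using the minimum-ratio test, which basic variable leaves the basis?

Column x3 entries and ratios — s1: 24/2 = 12; s2: 24/3 = 8; s3: 22/1 = 22; s4: 22/3 = 22/3.
Smallest ratio is 22/3 in the row of s4, so s4 leaves.

s4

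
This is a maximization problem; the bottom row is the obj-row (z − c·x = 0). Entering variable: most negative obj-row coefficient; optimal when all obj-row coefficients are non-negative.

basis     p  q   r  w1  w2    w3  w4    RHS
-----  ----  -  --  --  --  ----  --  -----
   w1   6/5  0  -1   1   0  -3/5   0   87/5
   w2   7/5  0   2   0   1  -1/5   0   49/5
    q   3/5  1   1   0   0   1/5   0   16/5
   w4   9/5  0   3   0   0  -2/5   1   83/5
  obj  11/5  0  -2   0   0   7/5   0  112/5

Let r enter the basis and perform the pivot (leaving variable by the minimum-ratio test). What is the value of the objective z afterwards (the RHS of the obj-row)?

144/5

Ratio test on column r — row 1: entry -1 ≤ 0; row 2: (49/5)/2 = 49/10; row 3: (16/5)/1 = 16/5; row 4: (83/5)/3 = 83/15. Minimum is 16/5 at row 3 (q leaves); pivot element 1.
Pivot on row 3; the obj-row RHS becomes 112/5 − (-2)·(16/5) = 144/5.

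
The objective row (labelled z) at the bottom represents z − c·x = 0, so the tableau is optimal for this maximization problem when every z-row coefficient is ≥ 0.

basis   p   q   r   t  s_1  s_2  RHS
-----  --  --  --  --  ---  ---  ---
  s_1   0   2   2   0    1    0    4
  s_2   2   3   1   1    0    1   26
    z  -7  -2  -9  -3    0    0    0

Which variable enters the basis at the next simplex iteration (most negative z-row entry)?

r

Negative z-row entries: p: -7, q: -2, r: -9, t: -3.
The most negative is -9 in column r, so r enters.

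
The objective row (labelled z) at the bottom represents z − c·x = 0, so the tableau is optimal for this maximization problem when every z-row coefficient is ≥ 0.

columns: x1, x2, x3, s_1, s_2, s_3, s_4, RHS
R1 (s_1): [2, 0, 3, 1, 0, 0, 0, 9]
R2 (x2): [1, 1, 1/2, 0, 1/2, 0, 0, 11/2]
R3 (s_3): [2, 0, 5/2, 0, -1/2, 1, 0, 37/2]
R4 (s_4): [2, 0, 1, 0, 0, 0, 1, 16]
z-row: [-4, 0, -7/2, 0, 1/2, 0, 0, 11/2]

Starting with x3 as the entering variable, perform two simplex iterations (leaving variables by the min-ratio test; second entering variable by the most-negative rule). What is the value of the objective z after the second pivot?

47/2

Ratio test on column x3 — row 1: 9/3 = 3; row 2: (11/2)/(1/2) = 11; row 3: (37/2)/(5/2) = 37/5; row 4: 16/1 = 16. Minimum is 3 at row 1 (s_1 leaves); pivot element 3.
Pivot on row 1; the z-row RHS becomes 11/2 − (-7/2)·3 = 16.
Next entering variable (most negative z-row entry -5/3): x1.
Ratio test on column x1 — row 1: 3/(2/3) = 9/2; row 2: 4/(2/3) = 6; row 3: 11/(1/3) = 33; row 4: 13/(4/3) = 39/4. Minimum is 9/2 at row 1 (x3 leaves); pivot element 2/3.
After the second pivot the z-row RHS is 16 − (-5/3)·(9/2) = 47/2.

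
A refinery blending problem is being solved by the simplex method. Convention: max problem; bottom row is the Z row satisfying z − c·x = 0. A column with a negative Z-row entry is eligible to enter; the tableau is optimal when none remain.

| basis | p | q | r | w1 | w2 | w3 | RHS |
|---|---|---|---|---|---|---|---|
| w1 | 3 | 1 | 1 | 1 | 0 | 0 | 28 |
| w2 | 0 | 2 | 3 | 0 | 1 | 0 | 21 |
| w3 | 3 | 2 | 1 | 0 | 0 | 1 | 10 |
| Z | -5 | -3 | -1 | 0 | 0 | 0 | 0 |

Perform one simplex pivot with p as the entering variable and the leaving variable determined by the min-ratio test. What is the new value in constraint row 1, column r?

Ratio test on column p — row 1: 28/3 = 28/3; row 2: entry 0 ≤ 0; row 3: 10/3 = 10/3. Minimum is 10/3 at row 3 (w3 leaves); pivot element 3.
Divide row 3 by 3; eliminate column p from the other rows.
Row 1 update in column r: 1 − 3·(1/3) = 0.

0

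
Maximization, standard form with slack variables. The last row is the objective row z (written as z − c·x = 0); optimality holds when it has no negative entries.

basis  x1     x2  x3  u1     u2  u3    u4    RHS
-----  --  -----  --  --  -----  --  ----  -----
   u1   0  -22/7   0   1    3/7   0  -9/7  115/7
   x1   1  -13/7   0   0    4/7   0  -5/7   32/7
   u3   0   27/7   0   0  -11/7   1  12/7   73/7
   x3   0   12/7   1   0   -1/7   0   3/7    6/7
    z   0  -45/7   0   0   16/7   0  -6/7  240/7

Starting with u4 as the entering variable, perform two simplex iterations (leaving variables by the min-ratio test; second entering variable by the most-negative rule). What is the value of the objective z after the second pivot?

Ratio test on column u4 — row 1: entry -9/7 ≤ 0; row 2: entry -5/7 ≤ 0; row 3: (73/7)/(12/7) = 73/12; row 4: (6/7)/(3/7) = 2. Minimum is 2 at row 4 (x3 leaves); pivot element 3/7.
Pivot on row 4; the z-row RHS becomes 240/7 − (-6/7)·2 = 36.
Next entering variable (most negative z-row entry -3): x2.
Ratio test on column x2 — row 1: 19/2 = 19/2; row 2: 6/1 = 6; row 3: entry -3 ≤ 0; row 4: 2/4 = 1/2. Minimum is 1/2 at row 4 (u4 leaves); pivot element 4.
After the second pivot the z-row RHS is 36 − (-3)·(1/2) = 75/2.

75/2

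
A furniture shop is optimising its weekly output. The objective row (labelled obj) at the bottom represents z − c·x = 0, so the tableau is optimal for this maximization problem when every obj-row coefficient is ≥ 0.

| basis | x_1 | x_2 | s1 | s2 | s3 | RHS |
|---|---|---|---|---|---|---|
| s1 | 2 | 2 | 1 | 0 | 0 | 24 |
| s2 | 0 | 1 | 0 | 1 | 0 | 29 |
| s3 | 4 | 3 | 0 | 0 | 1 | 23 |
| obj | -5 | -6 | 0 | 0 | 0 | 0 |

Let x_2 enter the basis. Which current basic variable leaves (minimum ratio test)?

s3

Column x_2 entries and ratios — s1: 24/2 = 12; s2: 29/1 = 29; s3: 23/3 = 23/3.
Smallest ratio is 23/3 in the row of s3, so s3 leaves.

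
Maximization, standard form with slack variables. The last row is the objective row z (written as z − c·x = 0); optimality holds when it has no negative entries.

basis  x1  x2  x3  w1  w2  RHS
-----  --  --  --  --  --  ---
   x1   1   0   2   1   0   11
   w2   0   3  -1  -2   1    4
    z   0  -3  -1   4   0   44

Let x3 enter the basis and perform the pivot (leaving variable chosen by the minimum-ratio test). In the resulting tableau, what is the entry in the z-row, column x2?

-3

Ratio test on column x3 — row 1: 11/2 = 11/2; row 2: entry -1 ≤ 0. Minimum is 11/2 at row 1 (x1 leaves); pivot element 2.
Divide row 1 by 2; eliminate column x3 from the other rows.
z-row update in column x2: -3 − (-1)·0 = -3.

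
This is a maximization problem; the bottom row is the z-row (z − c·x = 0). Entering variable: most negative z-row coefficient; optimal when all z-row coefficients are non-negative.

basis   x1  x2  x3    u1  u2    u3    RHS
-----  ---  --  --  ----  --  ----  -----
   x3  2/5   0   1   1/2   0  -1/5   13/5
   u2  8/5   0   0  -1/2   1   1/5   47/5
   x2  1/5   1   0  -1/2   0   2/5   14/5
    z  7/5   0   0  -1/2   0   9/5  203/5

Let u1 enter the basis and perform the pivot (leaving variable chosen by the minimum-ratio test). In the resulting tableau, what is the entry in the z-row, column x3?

1

Ratio test on column u1 — row 1: (13/5)/(1/2) = 26/5; row 2: entry -1/2 ≤ 0; row 3: entry -1/2 ≤ 0. Minimum is 26/5 at row 1 (x3 leaves); pivot element 1/2.
Divide row 1 by 1/2; eliminate column u1 from the other rows.
z-row update in column x3: 0 − (-1/2)·2 = 1.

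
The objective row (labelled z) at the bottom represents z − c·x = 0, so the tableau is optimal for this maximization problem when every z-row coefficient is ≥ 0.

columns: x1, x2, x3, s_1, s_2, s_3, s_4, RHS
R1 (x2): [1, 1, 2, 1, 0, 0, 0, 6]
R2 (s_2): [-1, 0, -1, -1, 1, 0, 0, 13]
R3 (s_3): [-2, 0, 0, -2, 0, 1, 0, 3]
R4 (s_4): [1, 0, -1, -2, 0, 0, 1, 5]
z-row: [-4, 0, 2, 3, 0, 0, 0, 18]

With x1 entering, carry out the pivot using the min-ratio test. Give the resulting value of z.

38

Ratio test on column x1 — row 1: 6/1 = 6; row 2: entry -1 ≤ 0; row 3: entry -2 ≤ 0; row 4: 5/1 = 5. Minimum is 5 at row 4 (s_4 leaves); pivot element 1.
Pivot on row 4; the z-row RHS becomes 18 − (-4)·5 = 38.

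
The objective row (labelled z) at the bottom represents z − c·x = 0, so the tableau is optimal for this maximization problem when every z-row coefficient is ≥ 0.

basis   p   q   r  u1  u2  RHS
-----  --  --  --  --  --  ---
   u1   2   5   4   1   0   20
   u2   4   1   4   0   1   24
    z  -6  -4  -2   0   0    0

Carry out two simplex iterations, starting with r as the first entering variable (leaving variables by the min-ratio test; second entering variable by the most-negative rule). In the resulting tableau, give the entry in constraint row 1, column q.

Ratio test on column r — row 1: 20/4 = 5; row 2: 24/4 = 6. Minimum is 5 at row 1 (u1 leaves); pivot element 4.
Divide row 1 by 4; eliminate column r from the other rows.
Second iteration: most negative z-row entry is -5 in column p, so p enters.
Ratio test on column p — row 1: 5/(1/2) = 10; row 2: 4/2 = 2. Minimum is 2 at row 2 (u2 leaves); pivot element 2.
Divide row 2 by 2; eliminate column p from the other rows.
After both pivots, the entry at constraint row 1, column q is 9/4.

9/4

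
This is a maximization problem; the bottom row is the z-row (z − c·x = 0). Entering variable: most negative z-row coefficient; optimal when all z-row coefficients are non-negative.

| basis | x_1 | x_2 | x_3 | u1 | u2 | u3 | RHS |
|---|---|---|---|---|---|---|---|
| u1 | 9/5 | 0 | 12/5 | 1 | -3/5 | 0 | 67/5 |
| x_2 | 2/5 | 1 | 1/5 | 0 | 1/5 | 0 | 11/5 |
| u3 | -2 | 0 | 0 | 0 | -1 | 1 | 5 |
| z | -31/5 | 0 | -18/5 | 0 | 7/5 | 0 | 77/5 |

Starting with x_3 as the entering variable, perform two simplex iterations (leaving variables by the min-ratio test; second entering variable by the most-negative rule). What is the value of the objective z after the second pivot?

Ratio test on column x_3 — row 1: (67/5)/(12/5) = 67/12; row 2: (11/5)/(1/5) = 11; row 3: entry 0 ≤ 0. Minimum is 67/12 at row 1 (u1 leaves); pivot element 12/5.
Pivot on row 1; the z-row RHS becomes 77/5 − (-18/5)·(67/12) = 71/2.
Next entering variable (most negative z-row entry -7/2): x_1.
Ratio test on column x_1 — row 1: (67/12)/(3/4) = 67/9; row 2: (13/12)/(1/4) = 13/3; row 3: entry -2 ≤ 0. Minimum is 13/3 at row 2 (x_2 leaves); pivot element 1/4.
After the second pivot the z-row RHS is 71/2 − (-7/2)·(13/3) = 152/3.

152/3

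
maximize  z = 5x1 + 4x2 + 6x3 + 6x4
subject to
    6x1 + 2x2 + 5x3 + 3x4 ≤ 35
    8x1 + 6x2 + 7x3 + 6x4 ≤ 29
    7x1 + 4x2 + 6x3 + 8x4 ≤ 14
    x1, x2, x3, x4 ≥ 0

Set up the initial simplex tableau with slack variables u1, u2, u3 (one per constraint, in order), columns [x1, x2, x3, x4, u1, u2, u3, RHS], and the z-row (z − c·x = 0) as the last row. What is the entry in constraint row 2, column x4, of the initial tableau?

6

Constraint 2 has coefficient 6 on x4.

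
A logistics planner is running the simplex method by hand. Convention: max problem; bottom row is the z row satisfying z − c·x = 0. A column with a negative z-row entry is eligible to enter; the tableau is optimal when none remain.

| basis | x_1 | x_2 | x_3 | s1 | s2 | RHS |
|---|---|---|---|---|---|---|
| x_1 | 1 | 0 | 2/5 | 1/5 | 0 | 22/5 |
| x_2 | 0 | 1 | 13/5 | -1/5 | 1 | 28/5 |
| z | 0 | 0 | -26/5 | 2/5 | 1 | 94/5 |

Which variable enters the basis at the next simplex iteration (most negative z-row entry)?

Negative z-row entries: x_3: -26/5.
The most negative is -26/5 in column x_3, so x_3 enters.

x_3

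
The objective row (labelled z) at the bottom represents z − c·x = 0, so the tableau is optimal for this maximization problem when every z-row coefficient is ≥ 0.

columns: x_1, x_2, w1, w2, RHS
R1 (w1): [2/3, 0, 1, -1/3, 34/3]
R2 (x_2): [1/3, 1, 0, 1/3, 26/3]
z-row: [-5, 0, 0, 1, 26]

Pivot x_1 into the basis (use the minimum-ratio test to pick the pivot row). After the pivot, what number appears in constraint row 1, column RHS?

17

Ratio test on column x_1 — row 1: (34/3)/(2/3) = 17; row 2: (26/3)/(1/3) = 26. Minimum is 17 at row 1 (w1 leaves); pivot element 2/3.
Divide row 1 by 2/3; eliminate column x_1 from the other rows.
In the new row 1, the RHS entry is the old entry divided by the pivot: (34/3)/(2/3) = 17.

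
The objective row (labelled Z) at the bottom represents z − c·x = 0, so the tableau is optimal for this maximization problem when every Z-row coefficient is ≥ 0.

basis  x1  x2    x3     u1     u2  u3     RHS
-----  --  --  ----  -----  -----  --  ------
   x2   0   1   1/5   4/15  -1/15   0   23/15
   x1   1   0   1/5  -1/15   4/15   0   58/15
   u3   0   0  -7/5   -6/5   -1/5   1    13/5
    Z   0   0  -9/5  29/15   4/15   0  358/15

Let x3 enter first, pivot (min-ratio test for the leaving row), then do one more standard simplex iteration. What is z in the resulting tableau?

Ratio test on column x3 — row 1: (23/15)/(1/5) = 23/3; row 2: (58/15)/(1/5) = 58/3; row 3: entry -7/5 ≤ 0. Minimum is 23/3 at row 1 (x2 leaves); pivot element 1/5.
Pivot on row 1; the Z-row RHS becomes 358/15 − (-9/5)·(23/3) = 113/3.
Next entering variable (most negative Z-row entry -1/3): u2.
Ratio test on column u2 — row 1: entry -1/3 ≤ 0; row 2: (7/3)/(1/3) = 7; row 3: entry -2/3 ≤ 0. Minimum is 7 at row 2 (x1 leaves); pivot element 1/3.
After the second pivot the Z-row RHS is 113/3 − (-1/3)·7 = 40.

40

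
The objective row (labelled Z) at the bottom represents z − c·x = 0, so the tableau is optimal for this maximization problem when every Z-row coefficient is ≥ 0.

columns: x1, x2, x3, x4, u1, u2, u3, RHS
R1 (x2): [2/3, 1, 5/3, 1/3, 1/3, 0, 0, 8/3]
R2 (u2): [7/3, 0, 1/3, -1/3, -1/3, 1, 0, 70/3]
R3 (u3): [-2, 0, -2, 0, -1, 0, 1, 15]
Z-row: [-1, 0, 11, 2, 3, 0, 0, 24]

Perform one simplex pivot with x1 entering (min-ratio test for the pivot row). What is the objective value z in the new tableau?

Ratio test on column x1 — row 1: (8/3)/(2/3) = 4; row 2: (70/3)/(7/3) = 10; row 3: entry -2 ≤ 0. Minimum is 4 at row 1 (x2 leaves); pivot element 2/3.
Pivot on row 1; the Z-row RHS becomes 24 − (-1)·4 = 28.

28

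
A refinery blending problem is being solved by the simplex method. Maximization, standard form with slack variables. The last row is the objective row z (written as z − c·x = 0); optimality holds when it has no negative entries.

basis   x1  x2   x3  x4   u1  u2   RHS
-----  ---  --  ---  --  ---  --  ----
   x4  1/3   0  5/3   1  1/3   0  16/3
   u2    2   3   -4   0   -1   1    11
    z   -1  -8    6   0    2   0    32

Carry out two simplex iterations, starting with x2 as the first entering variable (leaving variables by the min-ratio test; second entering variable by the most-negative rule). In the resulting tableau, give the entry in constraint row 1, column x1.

Ratio test on column x2 — row 1: entry 0 ≤ 0; row 2: 11/3 = 11/3. Minimum is 11/3 at row 2 (u2 leaves); pivot element 3.
Divide row 2 by 3; eliminate column x2 from the other rows.
Second iteration: most negative z-row entry is -14/3 in column x3, so x3 enters.
Ratio test on column x3 — row 1: (16/3)/(5/3) = 16/5; row 2: entry -4/3 ≤ 0. Minimum is 16/5 at row 1 (x4 leaves); pivot element 5/3.
Divide row 1 by 5/3; eliminate column x3 from the other rows.
After both pivots, the entry at constraint row 1, column x1 is 1/5.

1/5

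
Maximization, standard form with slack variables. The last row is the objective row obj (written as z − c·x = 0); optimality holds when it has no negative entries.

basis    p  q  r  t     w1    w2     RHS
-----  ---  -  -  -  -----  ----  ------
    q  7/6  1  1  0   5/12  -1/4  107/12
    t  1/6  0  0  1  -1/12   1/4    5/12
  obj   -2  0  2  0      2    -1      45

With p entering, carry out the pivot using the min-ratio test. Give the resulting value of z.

50

Ratio test on column p — row 1: (107/12)/(7/6) = 107/14; row 2: (5/12)/(1/6) = 5/2. Minimum is 5/2 at row 2 (t leaves); pivot element 1/6.
Pivot on row 2; the obj-row RHS becomes 45 − (-2)·(5/2) = 50.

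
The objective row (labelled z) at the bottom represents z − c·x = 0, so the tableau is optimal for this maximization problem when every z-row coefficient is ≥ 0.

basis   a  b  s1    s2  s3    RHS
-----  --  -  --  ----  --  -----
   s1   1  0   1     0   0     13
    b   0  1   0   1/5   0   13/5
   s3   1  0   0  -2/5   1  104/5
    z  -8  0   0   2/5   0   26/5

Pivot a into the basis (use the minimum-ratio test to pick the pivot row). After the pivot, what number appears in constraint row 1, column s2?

Ratio test on column a — row 1: 13/1 = 13; row 2: entry 0 ≤ 0; row 3: (104/5)/1 = 104/5. Minimum is 13 at row 1 (s1 leaves); pivot element 1.
Divide row 1 by 1; eliminate column a from the other rows.
In the new row 1, the s2 entry is the old entry divided by the pivot: 0/1 = 0.

0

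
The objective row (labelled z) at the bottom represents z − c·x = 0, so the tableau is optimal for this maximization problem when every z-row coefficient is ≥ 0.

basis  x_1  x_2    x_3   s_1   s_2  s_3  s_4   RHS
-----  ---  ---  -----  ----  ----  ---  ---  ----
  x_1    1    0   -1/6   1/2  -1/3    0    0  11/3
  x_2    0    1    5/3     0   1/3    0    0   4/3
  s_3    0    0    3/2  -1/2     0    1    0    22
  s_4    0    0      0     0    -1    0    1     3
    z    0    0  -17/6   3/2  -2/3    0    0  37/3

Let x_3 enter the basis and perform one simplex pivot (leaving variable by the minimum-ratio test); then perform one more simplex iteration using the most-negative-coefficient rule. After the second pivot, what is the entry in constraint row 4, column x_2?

3

Ratio test on column x_3 — row 1: entry -1/6 ≤ 0; row 2: (4/3)/(5/3) = 4/5; row 3: 22/(3/2) = 44/3; row 4: entry 0 ≤ 0. Minimum is 4/5 at row 2 (x_2 leaves); pivot element 5/3.
Divide row 2 by 5/3; eliminate column x_3 from the other rows.
Second iteration: most negative z-row entry is -1/10 in column s_2, so s_2 enters.
Ratio test on column s_2 — row 1: entry -3/10 ≤ 0; row 2: (4/5)/(1/5) = 4; row 3: entry -3/10 ≤ 0; row 4: entry -1 ≤ 0. Minimum is 4 at row 2 (x_3 leaves); pivot element 1/5.
Divide row 2 by 1/5; eliminate column s_2 from the other rows.
After both pivots, the entry at constraint row 4, column x_2 is 3.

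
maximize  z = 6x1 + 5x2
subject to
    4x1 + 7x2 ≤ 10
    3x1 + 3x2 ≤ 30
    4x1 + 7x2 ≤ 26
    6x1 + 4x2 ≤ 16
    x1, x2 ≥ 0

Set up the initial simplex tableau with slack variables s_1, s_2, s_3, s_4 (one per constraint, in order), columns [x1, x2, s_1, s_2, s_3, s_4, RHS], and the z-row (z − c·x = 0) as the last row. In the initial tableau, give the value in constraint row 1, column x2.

7

Constraint 1 has coefficient 7 on x2.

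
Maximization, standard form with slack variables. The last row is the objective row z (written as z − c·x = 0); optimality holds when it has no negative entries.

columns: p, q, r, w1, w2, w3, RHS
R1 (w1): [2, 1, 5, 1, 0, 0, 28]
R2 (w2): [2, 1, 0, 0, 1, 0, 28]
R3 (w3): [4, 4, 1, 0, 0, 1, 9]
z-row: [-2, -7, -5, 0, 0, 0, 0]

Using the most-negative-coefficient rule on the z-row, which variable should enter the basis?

q

Negative z-row entries: p: -2, q: -7, r: -5.
The most negative is -7 in column q, so q enters.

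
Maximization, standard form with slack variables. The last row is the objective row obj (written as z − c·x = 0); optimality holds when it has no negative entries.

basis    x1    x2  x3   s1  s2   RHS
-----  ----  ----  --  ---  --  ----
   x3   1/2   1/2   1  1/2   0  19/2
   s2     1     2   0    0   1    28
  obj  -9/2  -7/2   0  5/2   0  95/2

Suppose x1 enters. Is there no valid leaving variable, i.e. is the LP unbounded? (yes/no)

no

Column x1 has positive entries in row(s) 1, 2, so the ratio test bounds it — not unbounded.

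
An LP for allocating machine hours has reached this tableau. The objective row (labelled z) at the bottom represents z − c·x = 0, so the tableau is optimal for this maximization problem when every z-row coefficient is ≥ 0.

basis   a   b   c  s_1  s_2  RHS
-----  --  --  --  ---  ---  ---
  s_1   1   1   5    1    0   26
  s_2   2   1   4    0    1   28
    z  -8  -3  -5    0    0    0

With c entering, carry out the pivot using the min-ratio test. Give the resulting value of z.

Ratio test on column c — row 1: 26/5 = 26/5; row 2: 28/4 = 7. Minimum is 26/5 at row 1 (s_1 leaves); pivot element 5.
Pivot on row 1; the z-row RHS becomes 0 − (-5)·(26/5) = 26.

26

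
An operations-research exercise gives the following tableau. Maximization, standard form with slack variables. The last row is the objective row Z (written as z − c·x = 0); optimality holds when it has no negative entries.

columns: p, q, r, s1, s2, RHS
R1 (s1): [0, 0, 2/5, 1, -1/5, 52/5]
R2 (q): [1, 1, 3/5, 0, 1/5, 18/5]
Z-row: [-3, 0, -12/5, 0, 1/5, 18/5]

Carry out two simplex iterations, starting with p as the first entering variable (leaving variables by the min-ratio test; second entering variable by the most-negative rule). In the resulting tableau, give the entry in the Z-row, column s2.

1

Ratio test on column p — row 1: entry 0 ≤ 0; row 2: (18/5)/1 = 18/5. Minimum is 18/5 at row 2 (q leaves); pivot element 1.
Divide row 2 by 1; eliminate column p from the other rows.
Second iteration: most negative Z-row entry is -3/5 in column r, so r enters.
Ratio test on column r — row 1: (52/5)/(2/5) = 26; row 2: (18/5)/(3/5) = 6. Minimum is 6 at row 2 (p leaves); pivot element 3/5.
Divide row 2 by 3/5; eliminate column r from the other rows.
After both pivots, the entry at the Z-row, column s2 is 1.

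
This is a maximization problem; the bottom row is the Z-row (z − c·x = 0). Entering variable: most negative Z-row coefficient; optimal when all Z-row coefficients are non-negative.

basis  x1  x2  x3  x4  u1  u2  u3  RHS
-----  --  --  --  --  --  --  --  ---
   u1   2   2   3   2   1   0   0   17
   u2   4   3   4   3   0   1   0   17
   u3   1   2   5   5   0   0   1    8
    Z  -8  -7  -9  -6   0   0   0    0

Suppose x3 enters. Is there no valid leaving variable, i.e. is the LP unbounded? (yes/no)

Column x3 has positive entries in row(s) 1, 2, 3, so the ratio test bounds it — not unbounded.

no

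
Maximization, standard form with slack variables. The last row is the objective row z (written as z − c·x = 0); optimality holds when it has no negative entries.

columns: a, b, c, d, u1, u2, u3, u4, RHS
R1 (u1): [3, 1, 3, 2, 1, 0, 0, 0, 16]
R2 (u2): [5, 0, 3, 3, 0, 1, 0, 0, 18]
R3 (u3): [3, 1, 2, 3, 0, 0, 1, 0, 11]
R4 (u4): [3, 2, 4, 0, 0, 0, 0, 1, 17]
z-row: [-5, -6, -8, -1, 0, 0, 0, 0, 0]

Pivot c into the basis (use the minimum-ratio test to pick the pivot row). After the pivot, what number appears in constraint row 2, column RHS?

21/4

Ratio test on column c — row 1: 16/3 = 16/3; row 2: 18/3 = 6; row 3: 11/2 = 11/2; row 4: 17/4 = 17/4. Minimum is 17/4 at row 4 (u4 leaves); pivot element 4.
Divide row 4 by 4; eliminate column c from the other rows.
Row 2 update in column RHS: 18 − 3·(17/4) = 21/4.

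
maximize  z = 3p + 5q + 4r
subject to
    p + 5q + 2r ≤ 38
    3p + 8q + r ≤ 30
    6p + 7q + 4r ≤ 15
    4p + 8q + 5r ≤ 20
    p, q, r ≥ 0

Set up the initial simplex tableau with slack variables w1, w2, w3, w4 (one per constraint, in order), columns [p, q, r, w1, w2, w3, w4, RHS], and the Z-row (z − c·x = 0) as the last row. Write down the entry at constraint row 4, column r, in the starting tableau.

5

Constraint 4 has coefficient 5 on r.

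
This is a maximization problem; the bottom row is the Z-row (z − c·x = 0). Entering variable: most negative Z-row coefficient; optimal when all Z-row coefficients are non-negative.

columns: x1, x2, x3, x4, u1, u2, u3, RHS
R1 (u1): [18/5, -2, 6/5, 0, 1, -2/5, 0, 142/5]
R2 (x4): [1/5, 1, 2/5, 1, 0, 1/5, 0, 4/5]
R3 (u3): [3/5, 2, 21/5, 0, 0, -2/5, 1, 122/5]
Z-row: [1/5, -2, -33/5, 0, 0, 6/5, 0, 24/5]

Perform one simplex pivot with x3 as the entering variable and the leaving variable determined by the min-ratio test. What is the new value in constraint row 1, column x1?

Ratio test on column x3 — row 1: (142/5)/(6/5) = 71/3; row 2: (4/5)/(2/5) = 2; row 3: (122/5)/(21/5) = 122/21. Minimum is 2 at row 2 (x4 leaves); pivot element 2/5.
Divide row 2 by 2/5; eliminate column x3 from the other rows.
Row 1 update in column x1: 18/5 − (6/5)·(1/2) = 3.

3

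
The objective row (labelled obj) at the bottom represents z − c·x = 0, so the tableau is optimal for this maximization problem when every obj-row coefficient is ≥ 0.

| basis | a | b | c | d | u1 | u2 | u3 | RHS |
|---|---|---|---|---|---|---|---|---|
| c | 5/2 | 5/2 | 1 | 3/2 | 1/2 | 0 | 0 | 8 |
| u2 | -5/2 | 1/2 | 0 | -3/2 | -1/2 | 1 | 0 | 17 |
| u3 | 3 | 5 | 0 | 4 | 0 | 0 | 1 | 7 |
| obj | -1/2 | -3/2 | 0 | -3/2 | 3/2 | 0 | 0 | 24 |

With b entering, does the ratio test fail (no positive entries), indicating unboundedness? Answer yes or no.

no

Column b has positive entries in row(s) 1, 2, 3, so the ratio test bounds it — not unbounded.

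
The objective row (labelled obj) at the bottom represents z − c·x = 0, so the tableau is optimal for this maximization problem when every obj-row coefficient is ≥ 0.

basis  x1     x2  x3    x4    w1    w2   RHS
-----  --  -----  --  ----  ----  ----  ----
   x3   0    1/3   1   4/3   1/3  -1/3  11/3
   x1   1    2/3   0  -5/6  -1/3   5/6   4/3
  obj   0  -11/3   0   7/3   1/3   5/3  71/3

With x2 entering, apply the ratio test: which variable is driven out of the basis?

Column x2 entries and ratios — x3: (11/3)/(1/3) = 11; x1: (4/3)/(2/3) = 2.
Smallest ratio is 2 in the row of x1, so x1 leaves.

x1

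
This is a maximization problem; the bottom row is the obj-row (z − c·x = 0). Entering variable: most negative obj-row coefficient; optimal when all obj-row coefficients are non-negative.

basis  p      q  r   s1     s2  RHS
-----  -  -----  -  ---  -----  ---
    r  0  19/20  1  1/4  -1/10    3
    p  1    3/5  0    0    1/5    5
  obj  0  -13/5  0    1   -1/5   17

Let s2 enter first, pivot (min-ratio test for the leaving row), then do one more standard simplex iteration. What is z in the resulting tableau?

Ratio test on column s2 — row 1: entry -1/10 ≤ 0; row 2: 5/(1/5) = 25. Minimum is 25 at row 2 (p leaves); pivot element 1/5.
Pivot on row 2; the obj-row RHS becomes 17 − (-1/5)·25 = 22.
Next entering variable (most negative obj-row entry -2): q.
Ratio test on column q — row 1: (11/2)/(5/4) = 22/5; row 2: 25/3 = 25/3. Minimum is 22/5 at row 1 (r leaves); pivot element 5/4.
After the second pivot the obj-row RHS is 22 − (-2)·(22/5) = 154/5.

154/5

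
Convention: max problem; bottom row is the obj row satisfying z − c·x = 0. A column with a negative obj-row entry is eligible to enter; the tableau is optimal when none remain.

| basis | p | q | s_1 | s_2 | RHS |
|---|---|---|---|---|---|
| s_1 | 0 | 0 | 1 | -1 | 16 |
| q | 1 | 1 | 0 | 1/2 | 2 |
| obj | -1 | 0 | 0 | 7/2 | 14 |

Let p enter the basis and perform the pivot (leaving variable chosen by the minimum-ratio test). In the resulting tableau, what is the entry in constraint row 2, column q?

Ratio test on column p — row 1: entry 0 ≤ 0; row 2: 2/1 = 2. Minimum is 2 at row 2 (q leaves); pivot element 1.
Divide row 2 by 1; eliminate column p from the other rows.
In the new row 2, the q entry is the old entry divided by the pivot: 1/1 = 1.

1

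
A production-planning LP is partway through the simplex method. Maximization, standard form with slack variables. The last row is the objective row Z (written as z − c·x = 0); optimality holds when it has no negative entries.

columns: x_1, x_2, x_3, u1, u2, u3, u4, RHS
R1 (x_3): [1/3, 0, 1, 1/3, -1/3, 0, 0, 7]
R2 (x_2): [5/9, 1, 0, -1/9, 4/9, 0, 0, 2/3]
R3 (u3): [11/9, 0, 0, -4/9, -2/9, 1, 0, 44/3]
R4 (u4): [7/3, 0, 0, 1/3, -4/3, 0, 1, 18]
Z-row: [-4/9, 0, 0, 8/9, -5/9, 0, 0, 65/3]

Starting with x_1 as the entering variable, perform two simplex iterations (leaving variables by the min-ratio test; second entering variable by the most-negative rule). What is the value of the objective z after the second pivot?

45/2

Ratio test on column x_1 — row 1: 7/(1/3) = 21; row 2: (2/3)/(5/9) = 6/5; row 3: (44/3)/(11/9) = 12; row 4: 18/(7/3) = 54/7. Minimum is 6/5 at row 2 (x_2 leaves); pivot element 5/9.
Pivot on row 2; the Z-row RHS becomes 65/3 − (-4/9)·(6/5) = 111/5.
Next entering variable (most negative Z-row entry -1/5): u2.
Ratio test on column u2 — row 1: entry -3/5 ≤ 0; row 2: (6/5)/(4/5) = 3/2; row 3: entry -6/5 ≤ 0; row 4: entry -16/5 ≤ 0. Minimum is 3/2 at row 2 (x_1 leaves); pivot element 4/5.
After the second pivot the Z-row RHS is 111/5 − (-1/5)·(3/2) = 45/2.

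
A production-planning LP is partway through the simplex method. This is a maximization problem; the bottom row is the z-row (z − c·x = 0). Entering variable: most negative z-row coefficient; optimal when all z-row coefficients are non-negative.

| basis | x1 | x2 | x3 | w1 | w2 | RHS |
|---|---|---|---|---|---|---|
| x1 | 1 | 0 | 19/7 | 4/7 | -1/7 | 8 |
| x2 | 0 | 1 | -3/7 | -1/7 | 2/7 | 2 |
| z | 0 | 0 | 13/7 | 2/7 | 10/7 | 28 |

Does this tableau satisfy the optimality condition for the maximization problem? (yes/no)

Every z-row coefficient is ≥ 0, so the tableau is optimal.

yes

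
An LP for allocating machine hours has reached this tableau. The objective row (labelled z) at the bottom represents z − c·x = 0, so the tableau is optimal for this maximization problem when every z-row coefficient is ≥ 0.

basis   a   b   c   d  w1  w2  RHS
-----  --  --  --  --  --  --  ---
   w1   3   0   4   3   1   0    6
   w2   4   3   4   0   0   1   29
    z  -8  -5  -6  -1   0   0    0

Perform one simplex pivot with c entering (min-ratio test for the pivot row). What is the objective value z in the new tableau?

9

Ratio test on column c — row 1: 6/4 = 3/2; row 2: 29/4 = 29/4. Minimum is 3/2 at row 1 (w1 leaves); pivot element 4.
Pivot on row 1; the z-row RHS becomes 0 − (-6)·(3/2) = 9.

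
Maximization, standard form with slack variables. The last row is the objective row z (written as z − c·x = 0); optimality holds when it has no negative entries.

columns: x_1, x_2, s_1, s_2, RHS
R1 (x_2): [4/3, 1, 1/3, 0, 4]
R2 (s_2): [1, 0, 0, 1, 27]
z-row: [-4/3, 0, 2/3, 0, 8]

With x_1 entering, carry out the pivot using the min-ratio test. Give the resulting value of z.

12

Ratio test on column x_1 — row 1: 4/(4/3) = 3; row 2: 27/1 = 27. Minimum is 3 at row 1 (x_2 leaves); pivot element 4/3.
Pivot on row 1; the z-row RHS becomes 8 − (-4/3)·3 = 12.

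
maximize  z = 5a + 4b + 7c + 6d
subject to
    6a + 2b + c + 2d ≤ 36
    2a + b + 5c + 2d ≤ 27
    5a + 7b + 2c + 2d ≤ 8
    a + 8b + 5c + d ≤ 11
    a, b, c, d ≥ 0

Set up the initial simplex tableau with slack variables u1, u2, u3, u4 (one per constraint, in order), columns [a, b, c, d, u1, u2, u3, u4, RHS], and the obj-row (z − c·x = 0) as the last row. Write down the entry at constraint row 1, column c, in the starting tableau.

Constraint 1 has coefficient 1 on c.

1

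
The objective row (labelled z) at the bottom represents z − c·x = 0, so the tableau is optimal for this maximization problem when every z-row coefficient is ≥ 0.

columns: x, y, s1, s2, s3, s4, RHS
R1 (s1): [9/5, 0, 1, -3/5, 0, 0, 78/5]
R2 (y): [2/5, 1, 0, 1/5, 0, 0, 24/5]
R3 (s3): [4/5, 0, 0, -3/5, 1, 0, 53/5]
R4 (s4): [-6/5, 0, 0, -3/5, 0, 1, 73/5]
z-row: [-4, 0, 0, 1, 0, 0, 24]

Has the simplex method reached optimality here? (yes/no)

The z-row has a negative entry -4 in column x, so it is not optimal.

no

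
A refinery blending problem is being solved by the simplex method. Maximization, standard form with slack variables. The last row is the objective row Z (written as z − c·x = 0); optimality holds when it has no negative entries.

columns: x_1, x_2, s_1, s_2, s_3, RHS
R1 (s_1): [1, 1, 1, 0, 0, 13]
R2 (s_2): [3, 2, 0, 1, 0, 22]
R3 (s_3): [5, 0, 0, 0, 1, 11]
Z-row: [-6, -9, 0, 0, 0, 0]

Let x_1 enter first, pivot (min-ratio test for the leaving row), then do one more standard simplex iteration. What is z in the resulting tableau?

Ratio test on column x_1 — row 1: 13/1 = 13; row 2: 22/3 = 22/3; row 3: 11/5 = 11/5. Minimum is 11/5 at row 3 (s_3 leaves); pivot element 5.
Pivot on row 3; the Z-row RHS becomes 0 − (-6)·(11/5) = 66/5.
Next entering variable (most negative Z-row entry -9): x_2.
Ratio test on column x_2 — row 1: (54/5)/1 = 54/5; row 2: (77/5)/2 = 77/10; row 3: entry 0 ≤ 0. Minimum is 77/10 at row 2 (s_2 leaves); pivot element 2.
After the second pivot the Z-row RHS is 66/5 − (-9)·(77/10) = 165/2.

165/2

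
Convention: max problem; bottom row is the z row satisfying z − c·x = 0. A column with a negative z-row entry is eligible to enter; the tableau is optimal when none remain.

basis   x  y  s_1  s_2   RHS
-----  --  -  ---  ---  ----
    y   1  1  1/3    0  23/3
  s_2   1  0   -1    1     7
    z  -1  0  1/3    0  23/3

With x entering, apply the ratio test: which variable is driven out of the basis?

Column x entries and ratios — y: (23/3)/1 = 23/3; s_2: 7/1 = 7.
Smallest ratio is 7 in the row of s_2, so s_2 leaves.

s_2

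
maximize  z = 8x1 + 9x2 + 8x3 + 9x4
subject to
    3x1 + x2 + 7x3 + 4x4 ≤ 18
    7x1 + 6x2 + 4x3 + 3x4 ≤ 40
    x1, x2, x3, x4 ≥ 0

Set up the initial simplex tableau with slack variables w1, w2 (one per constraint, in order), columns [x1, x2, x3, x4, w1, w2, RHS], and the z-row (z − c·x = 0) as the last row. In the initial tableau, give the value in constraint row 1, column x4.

Constraint 1 has coefficient 4 on x4.

4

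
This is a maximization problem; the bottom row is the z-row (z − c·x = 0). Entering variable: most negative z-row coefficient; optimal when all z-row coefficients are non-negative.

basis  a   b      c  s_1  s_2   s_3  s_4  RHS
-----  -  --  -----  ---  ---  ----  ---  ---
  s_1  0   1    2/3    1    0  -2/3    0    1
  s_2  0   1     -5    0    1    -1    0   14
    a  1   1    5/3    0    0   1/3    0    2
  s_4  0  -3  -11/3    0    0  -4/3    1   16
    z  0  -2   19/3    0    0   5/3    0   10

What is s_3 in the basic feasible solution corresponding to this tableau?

s_3 is not in the basis, so in the current basic feasible solution s_3 = 0.

0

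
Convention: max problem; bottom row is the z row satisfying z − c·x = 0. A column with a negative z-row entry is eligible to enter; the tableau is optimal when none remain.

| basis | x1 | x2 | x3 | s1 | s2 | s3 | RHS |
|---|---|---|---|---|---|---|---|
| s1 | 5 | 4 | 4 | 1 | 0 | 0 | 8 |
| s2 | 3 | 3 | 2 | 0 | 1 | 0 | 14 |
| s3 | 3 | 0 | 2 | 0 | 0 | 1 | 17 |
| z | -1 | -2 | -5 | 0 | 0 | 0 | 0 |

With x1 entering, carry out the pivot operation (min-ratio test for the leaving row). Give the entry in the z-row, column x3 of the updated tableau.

Ratio test on column x1 — row 1: 8/5 = 8/5; row 2: 14/3 = 14/3; row 3: 17/3 = 17/3. Minimum is 8/5 at row 1 (s1 leaves); pivot element 5.
Divide row 1 by 5; eliminate column x1 from the other rows.
z-row update in column x3: -5 − (-1)·(4/5) = -21/5.

-21/5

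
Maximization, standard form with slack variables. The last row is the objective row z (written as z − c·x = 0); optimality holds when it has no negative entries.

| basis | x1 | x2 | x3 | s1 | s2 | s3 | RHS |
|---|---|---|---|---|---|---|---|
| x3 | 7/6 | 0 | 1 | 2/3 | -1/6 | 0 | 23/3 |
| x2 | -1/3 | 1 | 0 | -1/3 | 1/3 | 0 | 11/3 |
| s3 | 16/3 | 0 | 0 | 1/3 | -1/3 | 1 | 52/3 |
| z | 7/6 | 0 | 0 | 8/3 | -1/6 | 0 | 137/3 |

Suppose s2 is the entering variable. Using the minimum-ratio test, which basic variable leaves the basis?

x2

Column s2 entries and ratios — x3: -1/6 ≤ 0, skip; x2: (11/3)/(1/3) = 11; s3: -1/3 ≤ 0, skip.
Smallest ratio is 11 in the row of x2, so x2 leaves.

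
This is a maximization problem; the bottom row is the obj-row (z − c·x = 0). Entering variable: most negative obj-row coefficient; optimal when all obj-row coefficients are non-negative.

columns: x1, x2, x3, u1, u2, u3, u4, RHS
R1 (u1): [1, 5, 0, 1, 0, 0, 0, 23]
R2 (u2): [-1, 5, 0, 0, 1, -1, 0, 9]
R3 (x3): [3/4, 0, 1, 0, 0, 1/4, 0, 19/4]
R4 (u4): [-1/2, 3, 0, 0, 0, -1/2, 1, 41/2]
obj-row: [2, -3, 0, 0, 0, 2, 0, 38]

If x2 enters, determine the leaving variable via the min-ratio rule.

Column x2 entries and ratios — u1: 23/5 = 23/5; u2: 9/5 = 9/5; x3: 0 ≤ 0, skip; u4: (41/2)/3 = 41/6.
Smallest ratio is 9/5 in the row of u2, so u2 leaves.

u2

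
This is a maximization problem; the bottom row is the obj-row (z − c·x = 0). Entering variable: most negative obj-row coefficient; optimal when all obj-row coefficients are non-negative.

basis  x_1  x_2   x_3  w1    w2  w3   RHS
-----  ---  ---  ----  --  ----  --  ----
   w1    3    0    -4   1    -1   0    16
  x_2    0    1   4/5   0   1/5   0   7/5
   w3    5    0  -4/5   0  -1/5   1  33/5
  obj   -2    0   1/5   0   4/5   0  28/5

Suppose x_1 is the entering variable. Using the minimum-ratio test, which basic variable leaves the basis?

Column x_1 entries and ratios — w1: 16/3 = 16/3; x_2: 0 ≤ 0, skip; w3: (33/5)/5 = 33/25.
Smallest ratio is 33/25 in the row of w3, so w3 leaves.

w3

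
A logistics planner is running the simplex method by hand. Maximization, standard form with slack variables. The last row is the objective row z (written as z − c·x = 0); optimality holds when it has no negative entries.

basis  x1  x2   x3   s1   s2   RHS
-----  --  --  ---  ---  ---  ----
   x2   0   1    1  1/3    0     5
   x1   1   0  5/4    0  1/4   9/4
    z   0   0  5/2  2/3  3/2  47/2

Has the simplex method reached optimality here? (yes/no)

Every z-row coefficient is ≥ 0, so the tableau is optimal.

yes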